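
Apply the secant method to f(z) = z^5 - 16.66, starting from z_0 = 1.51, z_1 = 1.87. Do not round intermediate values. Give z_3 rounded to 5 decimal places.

f(z_0) = -8.809727, f(z_1) = 6.206939
z_2 = 1.870000 - (6.206939)·(1.870000 - 1.510000)/(6.206939 - (-8.809727)) = 1.721199; f(z_2) = -1.553802
z_3 = 1.721199 - (-1.553802)·(1.721199 - 1.870000)/(-1.553802 - (6.206939)) = 1.750991; f(z_3) = -0.200401

1.75099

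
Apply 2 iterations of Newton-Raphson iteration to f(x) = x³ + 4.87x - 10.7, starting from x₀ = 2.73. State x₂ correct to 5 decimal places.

1.55218

f'(x) = 3x² + 4.87
x_0 = 2.730000: f = 22.941517, f' = 27.228700 → x_1 = 2.730000 - (22.941517)/(27.228700) = 1.887451
x_1 = 1.887451: f = 5.215875, f' = 15.557413 → x_2 = 1.887451 - (5.215875)/(15.557413) = 1.552185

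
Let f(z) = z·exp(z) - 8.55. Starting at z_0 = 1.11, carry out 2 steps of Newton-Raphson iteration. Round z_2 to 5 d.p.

1.69154

Newton update: z ← z − f(z)/f'(z).
f'(z) = (z + 1)·exp(z)
z_0 = 1.110000: f = -5.181862, f' = 6.402496 → z_1 = 1.110000 - (-5.181862)/(6.402496) = 1.919350
z_1 = 1.919350: f = 4.533306, f' = 19.899834 → z_2 = 1.919350 - (4.533306)/(19.899834) = 1.691544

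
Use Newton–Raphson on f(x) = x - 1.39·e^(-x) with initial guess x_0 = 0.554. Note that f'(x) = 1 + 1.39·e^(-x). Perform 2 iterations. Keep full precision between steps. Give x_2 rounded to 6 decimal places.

x_0 = 0.554000: f = -0.244759, f' = 1.798759 → x_1 = 0.554000 - (-0.244759)/(1.798759) = 0.690071
x_1 = 0.690071: f = -0.007070, f' = 1.697141 → x_2 = 0.690071 - (-0.007070)/(1.697141) = 0.694237

0.694237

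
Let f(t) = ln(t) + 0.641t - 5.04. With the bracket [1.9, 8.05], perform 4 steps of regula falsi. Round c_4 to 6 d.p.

5.270315

f(1.900000) = -3.180246, f(8.050000) = 2.205722
step 1: c = 5.531383, f(c) = 0.216054 > 0 → new bracket [1.900000, 5.531383]
step 2: c = 5.300374, f(c) = 0.025317 > 0 → new bracket [1.900000, 5.300374]
step 3: c = 5.273518, f(c) = 0.003023 > 0 → new bracket [1.900000, 5.273518]
step 4: c = 5.270315, f(c) = 0.000362 > 0 → new bracket [1.900000, 5.270315]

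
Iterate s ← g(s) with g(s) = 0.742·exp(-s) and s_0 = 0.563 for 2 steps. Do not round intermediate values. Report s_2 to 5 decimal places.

0.48628

s_1 = g(0.563000) = 0.422568
s_2 = g(0.422568) = 0.486279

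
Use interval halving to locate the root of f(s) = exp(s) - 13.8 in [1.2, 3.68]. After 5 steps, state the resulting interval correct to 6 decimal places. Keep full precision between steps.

f(1.200000) = -10.479883, f(3.680000) = 25.846394 (opposite signs)
step 1: m = 2.440000, f(m) = -2.326959 < 0 → root in [2.440000, 3.680000]
step 2: m = 3.060000, f(m) = 7.527557 > 0 → root in [2.440000, 3.060000]
step 3: m = 2.750000, f(m) = 1.842632 > 0 → root in [2.440000, 2.750000]
step 4: m = 2.595000, f(m) = -0.403413 < 0 → root in [2.595000, 2.750000]
step 5: m = 2.672500, f(m) = 0.676114 > 0 → root in [2.595000, 2.672500]

[2.595000, 2.672500]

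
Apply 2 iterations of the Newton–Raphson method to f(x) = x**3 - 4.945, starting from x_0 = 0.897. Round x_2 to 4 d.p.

1.9997

f'(x) = 3x**2
x_0 = 0.897000: f = -4.223266, f' = 2.413827 → x_1 = 0.897000 - (-4.223266)/(2.413827) = 2.646614
x_1 = 2.646614: f = 13.593383, f' = 21.013698 → x_2 = 2.646614 - (13.593383)/(21.013698) = 1.999732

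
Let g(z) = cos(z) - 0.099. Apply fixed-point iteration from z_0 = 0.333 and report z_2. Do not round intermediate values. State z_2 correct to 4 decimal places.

0.5639

z_1 = g(0.333000) = 0.846066
z_2 = g(0.846066) = 0.563934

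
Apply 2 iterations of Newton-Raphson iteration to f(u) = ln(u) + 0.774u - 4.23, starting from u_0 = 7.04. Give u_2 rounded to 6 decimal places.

3.754401

f'(u) = 1/u + 0.774
u_0 = 7.040000: f = 3.170568, f' = 0.916045 → u_1 = 7.040000 - (3.170568)/(0.916045) = 3.578853
u_1 = 3.578853: f = -0.184926, f' = 1.053419 → u_2 = 3.578853 - (-0.184926)/(1.053419) = 3.754401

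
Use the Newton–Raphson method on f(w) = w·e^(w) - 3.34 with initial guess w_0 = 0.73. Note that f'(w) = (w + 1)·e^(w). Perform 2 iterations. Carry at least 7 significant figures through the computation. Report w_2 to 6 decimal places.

1.117645

Newton update: w ← w − f(w)/f'(w).
w_0 = 0.730000: f = -1.825191, f' = 3.589889 → w_1 = 0.730000 - (-1.825191)/(3.589889) = 1.238425
w_1 = 1.238425: f = 0.932787, f' = 7.722963 → w_2 = 1.238425 - (0.932787)/(7.722963) = 1.117645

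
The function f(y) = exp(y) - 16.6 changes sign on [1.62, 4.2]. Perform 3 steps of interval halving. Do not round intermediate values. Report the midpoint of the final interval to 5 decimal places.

2.74875

f(1.620000) = -11.546910, f(4.200000) = 50.086331 (opposite signs)
step 1: m = 2.910000, f(m) = 1.756799 > 0 → root in [1.620000, 2.910000]
step 2: m = 2.265000, f(m) = -6.968875 < 0 → root in [2.265000, 2.910000]
step 3: m = 2.587500, f(m) = -3.303511 < 0 → root in [2.587500, 2.910000]
Midpoint of [2.587500, 2.910000] = 2.748750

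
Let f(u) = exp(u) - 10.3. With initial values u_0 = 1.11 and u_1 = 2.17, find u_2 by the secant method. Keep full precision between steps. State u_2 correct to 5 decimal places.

2.45551

f(u_0) = -7.265642, f(u_1) = -1.541716
u_2 = 2.170000 - (-1.541716)·(2.170000 - 1.110000)/(-1.541716 - (-7.265642)) = 2.455507; f(u_2) = 1.352336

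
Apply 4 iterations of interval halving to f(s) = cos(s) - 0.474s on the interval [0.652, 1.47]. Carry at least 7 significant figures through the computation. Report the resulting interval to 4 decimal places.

f(0.652000) = 0.485824, f(1.470000) = -0.596154 (opposite signs)
step 1: m = 1.061000, f(m) = -0.014915 < 0 → root in [0.652000, 1.061000]
step 2: m = 0.856500, f(m) = 0.249105 > 0 → root in [0.856500, 1.061000]
step 3: m = 0.958750, f(m) = 0.120096 > 0 → root in [0.958750, 1.061000]
step 4: m = 1.009875, f(m) = 0.053286 > 0 → root in [1.009875, 1.061000]

[1.0099, 1.0610]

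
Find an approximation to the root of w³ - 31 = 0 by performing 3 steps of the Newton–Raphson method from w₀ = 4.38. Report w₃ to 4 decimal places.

Newton update: w ← w − f(w)/f'(w).
f'(w) = 3w²
w_0 = 4.380000: f = 53.027672, f' = 57.553200 → w_1 = 4.380000 - (53.027672)/(57.553200) = 3.458632
w_1 = 3.458632: f = 10.372627, f' = 35.886408 → w_2 = 3.458632 - (10.372627)/(35.886408) = 3.169592
w_2 = 3.169592: f = 0.842701, f' = 30.138931 → w_3 = 3.169592 - (0.842701)/(30.138931) = 3.141631

3.1416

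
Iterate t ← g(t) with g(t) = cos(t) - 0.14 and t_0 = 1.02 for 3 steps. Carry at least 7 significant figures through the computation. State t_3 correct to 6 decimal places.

t_1 = g(1.020000) = 0.383366
t_2 = g(0.383366) = 0.787411
t_3 = g(0.787411) = 0.565682

0.565682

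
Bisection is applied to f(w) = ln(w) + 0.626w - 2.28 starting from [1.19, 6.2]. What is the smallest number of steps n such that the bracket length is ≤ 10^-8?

29

Initial width b − a = 6.2 − 1.19 = 5.010000.
After n steps the width is (b−a)/2^n; need (b−a)/2^n ≤ 10^-8.
So n ≥ log₂(5.010000/10^-8) = log₂(501000000.0000) ≈ 28.9002.
Hence n = 29.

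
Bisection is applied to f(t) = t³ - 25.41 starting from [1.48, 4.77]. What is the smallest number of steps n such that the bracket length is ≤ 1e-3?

Initial width b − a = 4.77 − 1.48 = 3.290000.
After n steps the width is (b−a)/2^n; need (b−a)/2^n ≤ 1e-3.
So n ≥ log₂(3.290000/1e-3) = log₂(3290.0000) ≈ 11.6839.
Hence n = 12.

12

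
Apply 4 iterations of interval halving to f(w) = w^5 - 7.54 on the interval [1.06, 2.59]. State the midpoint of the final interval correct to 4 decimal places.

1.4903

f(1.060000) = -6.201774, f(2.590000) = 109.006389 (opposite signs)
step 1: m = 1.825000, f(m) = 12.704840 > 0 → root in [1.060000, 1.825000]
step 2: m = 1.442500, f(m) = -1.294329 < 0 → root in [1.442500, 1.825000]
step 3: m = 1.633750, f(m) = 4.099331 > 0 → root in [1.442500, 1.633750]
step 4: m = 1.538125, f(m) = 1.069108 > 0 → root in [1.442500, 1.538125]
Midpoint of [1.442500, 1.538125] = 1.490312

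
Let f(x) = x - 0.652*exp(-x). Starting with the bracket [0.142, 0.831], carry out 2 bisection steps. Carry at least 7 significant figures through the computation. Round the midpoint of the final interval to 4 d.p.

0.4004

f(0.142000) = -0.423689, f(0.831000) = 0.546980 (opposite signs)
step 1: m = 0.486500, f(m) = 0.085667 > 0 → root in [0.142000, 0.486500]
step 2: m = 0.314250, f(m) = -0.161929 < 0 → root in [0.314250, 0.486500]
Midpoint of [0.314250, 0.486500] = 0.400375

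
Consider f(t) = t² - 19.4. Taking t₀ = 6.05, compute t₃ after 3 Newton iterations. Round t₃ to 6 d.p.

4.404546

f'(t) = 2t
t_0 = 6.050000: f = 17.202500, f' = 12.100000 → t_1 = 6.050000 - (17.202500)/(12.100000) = 4.628306
t_1 = 4.628306: f = 2.021214, f' = 9.256612 → t_2 = 4.628306 - (2.021214)/(9.256612) = 4.409952
t_2 = 4.409952: f = 0.047678, f' = 8.819904 → t_3 = 4.409952 - (0.047678)/(8.819904) = 4.404546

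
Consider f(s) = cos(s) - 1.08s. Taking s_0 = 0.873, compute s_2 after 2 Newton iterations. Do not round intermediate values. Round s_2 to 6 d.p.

Newton update: s ← s − f(s)/f'(s).
f'(s) = -sin(s) - 1.08
s_0 = 0.873000: f = -0.300309, f' = -1.846260 → s_1 = 0.873000 - (-0.300309)/(-1.846260) = 0.710342
s_1 = 0.710342: f = -0.009030, f' = -1.732093 → s_2 = 0.710342 - (-0.009030)/(-1.732093) = 0.705128

0.705128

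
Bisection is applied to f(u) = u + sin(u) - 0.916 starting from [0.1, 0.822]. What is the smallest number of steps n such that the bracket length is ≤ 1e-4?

13

Initial width b − a = 0.822 − 0.1 = 0.722000.
After n steps the width is (b−a)/2^n; need (b−a)/2^n ≤ 1e-4.
So n ≥ log₂(0.722000/1e-4) = log₂(7220.0000) ≈ 12.8178.
Hence n = 13.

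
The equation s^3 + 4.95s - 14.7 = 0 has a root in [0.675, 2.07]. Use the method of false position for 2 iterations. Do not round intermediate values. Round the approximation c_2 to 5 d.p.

1.78490

False-position update: c = (a·f(b) − b·f(a))/(f(b) − f(a)); replace the endpoint whose sign matches f(c).
f(0.675000) = -11.051203, f(2.070000) = 4.416243
step 1: c = 1.671702, f(c) = -1.753363 < 0 → new bracket [1.671702, 2.070000]
step 2: c = 1.784895, f(c) = -0.178355 < 0 → new bracket [1.784895, 2.070000]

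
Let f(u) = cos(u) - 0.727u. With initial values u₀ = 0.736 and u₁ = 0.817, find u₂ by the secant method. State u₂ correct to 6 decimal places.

f(u_0) = 0.206088, f(u_1) = 0.090453
u_2 = 0.817000 - (0.090453)·(0.817000 - 0.736000)/(0.090453 - (0.206088)) = 0.880360; f(u_2) = -0.003148

0.880360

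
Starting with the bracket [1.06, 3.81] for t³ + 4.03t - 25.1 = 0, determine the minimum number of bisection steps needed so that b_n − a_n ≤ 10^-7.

Initial width b − a = 3.81 − 1.06 = 2.750000.
After n steps the width is (b−a)/2^n; need (b−a)/2^n ≤ 10^-7.
So n ≥ log₂(2.750000/10^-7) = log₂(27500000.0000) ≈ 24.7129.
Hence n = 25.

25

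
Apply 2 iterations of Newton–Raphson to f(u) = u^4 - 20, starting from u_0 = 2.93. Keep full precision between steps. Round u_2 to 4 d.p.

f'(u) = 4u^3
u_0 = 2.930000: f = 53.700508, f' = 100.615028 → u_1 = 2.930000 - (53.700508)/(100.615028) = 2.396277
u_1 = 2.396277: f = 12.972237, f' = 55.039097 → u_2 = 2.396277 - (12.972237)/(55.039097) = 2.160586

2.1606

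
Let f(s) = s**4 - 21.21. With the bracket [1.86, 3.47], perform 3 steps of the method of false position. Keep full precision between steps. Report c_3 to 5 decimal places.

False-position update: c = (a·f(b) − b·f(a))/(f(b) − f(a)); replace the endpoint whose sign matches f(c).
f(1.860000) = -9.241168, f(3.470000) = 123.773273
step 1: c = 1.971855, f(c) = -6.091818 < 0 → new bracket [1.971855, 3.470000]
step 2: c = 2.042131, f(c) = -3.818611 < 0 → new bracket [2.042131, 3.470000]
step 3: c = 2.084865, f(c) = -2.316544 < 0 → new bracket [2.084865, 3.470000]

2.08486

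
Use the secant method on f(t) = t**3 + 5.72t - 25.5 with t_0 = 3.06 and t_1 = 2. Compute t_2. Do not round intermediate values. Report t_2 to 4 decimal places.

f(t_0) = 20.655816, f(t_1) = -6.060000
t_2 = 2.000000 - (-6.060000)·(2.000000 - 3.060000)/(-6.060000 - (20.655816)) = 2.240442; f(t_2) = -1.438596

2.2404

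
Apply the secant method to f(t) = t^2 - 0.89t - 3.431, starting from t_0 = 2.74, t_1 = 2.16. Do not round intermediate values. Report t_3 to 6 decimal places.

2.350975

Secant update: t_(k+1) = t_k − f(t_k)·(t_k − t_(k-1))/(f(t_k) − f(t_(k-1))).
f(t_0) = 1.638000, f(t_1) = -0.687800
t_2 = 2.160000 - (-0.687800)·(2.160000 - 2.740000)/(-0.687800 - (1.638000)) = 2.331521; f(t_2) = -0.070063
t_3 = 2.331521 - (-0.070063)·(2.331521 - 2.160000)/(-0.070063 - (-0.687800)) = 2.350975; f(t_3) = 0.003715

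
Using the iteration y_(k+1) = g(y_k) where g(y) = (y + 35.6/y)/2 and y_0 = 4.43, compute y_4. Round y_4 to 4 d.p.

y_1 = g(4.430000) = 6.233059
y_2 = g(6.233059) = 5.972270
y_3 = g(5.972270) = 5.966576
y_4 = g(5.966576) = 5.966574

5.9666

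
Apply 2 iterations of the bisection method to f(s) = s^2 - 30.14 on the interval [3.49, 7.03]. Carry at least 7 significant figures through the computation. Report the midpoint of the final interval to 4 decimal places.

f(3.490000) = -17.959900, f(7.030000) = 19.280900 (opposite signs)
step 1: m = 5.260000, f(m) = -2.472400 < 0 → root in [5.260000, 7.030000]
step 2: m = 6.145000, f(m) = 7.621025 > 0 → root in [5.260000, 6.145000]
Midpoint of [5.260000, 6.145000] = 5.702500

5.7025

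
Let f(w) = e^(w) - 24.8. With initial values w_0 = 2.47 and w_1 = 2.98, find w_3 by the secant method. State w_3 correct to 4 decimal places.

3.1990

f(w_0) = -12.977553, f(w_1) = -5.112183
w_2 = 2.980000 - (-5.112183)·(2.980000 - 2.470000)/(-5.112183 - (-12.977553)) = 3.311480; f(w_2) = 2.625688
w_3 = 3.311480 - (2.625688)·(3.311480 - 2.980000)/(2.625688 - (-5.112183)) = 3.198999; f(w_3) = -0.292012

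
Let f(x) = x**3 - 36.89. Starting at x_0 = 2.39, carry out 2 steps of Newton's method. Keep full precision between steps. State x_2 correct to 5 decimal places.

3.37365

f'(x) = 3x**2
x_0 = 2.390000: f = -23.238081, f' = 17.136300 → x_1 = 2.390000 - (-23.238081)/(17.136300) = 3.746073
x_1 = 3.746073: f = 15.678896, f' = 42.099198 → x_2 = 3.746073 - (15.678896)/(42.099198) = 3.373646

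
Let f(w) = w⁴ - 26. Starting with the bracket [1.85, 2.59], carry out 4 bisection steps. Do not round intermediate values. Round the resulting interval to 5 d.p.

f(1.850000) = -14.286494, f(2.590000) = 18.998606 (opposite signs)
step 1: m = 2.220000, f(m) = -1.710873 < 0 → root in [2.220000, 2.590000]
step 2: m = 2.405000, f(m) = 7.454945 > 0 → root in [2.220000, 2.405000]
step 3: m = 2.312500, f(m) = 2.597427 > 0 → root in [2.220000, 2.312500]
step 4: m = 2.266250, f(m) = 0.377356 > 0 → root in [2.220000, 2.266250]

[2.22000, 2.26625]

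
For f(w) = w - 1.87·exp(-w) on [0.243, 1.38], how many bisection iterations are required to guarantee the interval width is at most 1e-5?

Initial width b − a = 1.38 − 0.243 = 1.137000.
After n steps the width is (b−a)/2^n; need (b−a)/2^n ≤ 1e-5.
So n ≥ log₂(1.137000/1e-5) = log₂(113700.0000) ≈ 16.7949.
Hence n = 17.

17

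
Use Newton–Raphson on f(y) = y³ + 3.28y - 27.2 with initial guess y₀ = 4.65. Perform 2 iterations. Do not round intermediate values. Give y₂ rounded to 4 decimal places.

2.7712

f'(y) = 3y² + 3.28
y_0 = 4.650000: f = 88.596625, f' = 68.147500 → y_1 = 4.650000 - (88.596625)/(68.147500) = 3.349928
y_1 = 3.349928: f = 21.380732, f' = 36.946062 → y_2 = 3.349928 - (21.380732)/(36.946062) = 2.771227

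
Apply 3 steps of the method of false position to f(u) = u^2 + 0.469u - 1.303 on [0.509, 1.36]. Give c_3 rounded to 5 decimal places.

False-position update: c = (a·f(b) − b·f(a))/(f(b) − f(a)); replace the endpoint whose sign matches f(c).
f(0.509000) = -0.805198, f(1.360000) = 1.184440
step 1: c = 0.853396, f(c) = -0.174472 < 0 → new bracket [0.853396, 1.360000]
step 2: c = 0.918440, f(c) = -0.028721 < 0 → new bracket [0.918440, 1.360000]
step 3: c = 0.928893, f(c) = -0.004507 < 0 → new bracket [0.928893, 1.360000]

0.92889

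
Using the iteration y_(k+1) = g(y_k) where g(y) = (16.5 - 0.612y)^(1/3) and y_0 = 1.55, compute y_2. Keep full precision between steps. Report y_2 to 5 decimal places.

y_1 = g(1.550000) = 2.496068
y_2 = g(2.496068) = 2.464699

2.46470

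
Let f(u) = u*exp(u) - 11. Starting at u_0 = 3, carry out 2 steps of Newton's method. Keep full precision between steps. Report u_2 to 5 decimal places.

f'(u) = (u+1)*exp(u)
u_0 = 3.000000: f = 49.256611, f' = 80.342148 → u_1 = 3.000000 - (49.256611)/(80.342148) = 2.386914
u_1 = 2.386914: f = 14.969323, f' = 36.849194 → u_2 = 2.386914 - (14.969323)/(36.849194) = 1.980682

1.98068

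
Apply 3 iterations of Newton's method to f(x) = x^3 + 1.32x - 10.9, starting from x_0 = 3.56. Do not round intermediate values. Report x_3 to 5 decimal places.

2.02383

f'(x) = 3x^2 + 1.32
x_0 = 3.560000: f = 38.917216, f' = 39.340800 → x_1 = 3.560000 - (38.917216)/(39.340800) = 2.570767
x_1 = 2.570767: f = 9.483209, f' = 21.146530 → x_2 = 2.570767 - (9.483209)/(21.146530) = 2.122315
x_2 = 2.122315: f = 1.460828, f' = 14.832660 → x_3 = 2.122315 - (1.460828)/(14.832660) = 2.023828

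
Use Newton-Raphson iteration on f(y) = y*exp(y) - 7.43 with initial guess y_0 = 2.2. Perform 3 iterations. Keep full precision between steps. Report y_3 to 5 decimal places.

Newton update: y ← y − f(y)/f'(y).
f'(y) = (y+1)*exp(y)
y_0 = 2.200000: f = 12.425030, f' = 28.880043 → y_1 = 2.200000 - (12.425030)/(28.880043) = 1.769771
y_1 = 1.769771: f = 2.957688, f' = 16.257198 → y_2 = 1.769771 - (2.957688)/(16.257198) = 1.587840
y_2 = 1.587840: f = 0.339569, f' = 12.662738 → y_3 = 1.587840 - (0.339569)/(12.662738) = 1.561024

1.56102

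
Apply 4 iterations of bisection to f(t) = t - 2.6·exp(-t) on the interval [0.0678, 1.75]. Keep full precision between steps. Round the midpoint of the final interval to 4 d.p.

0.9615

f(0.067800) = -2.361763, f(1.750000) = 1.298188 (opposite signs)
step 1: m = 0.908900, f(m) = -0.138815 < 0 → root in [0.908900, 1.750000]
step 2: m = 1.329450, f(m) = 0.641431 > 0 → root in [0.908900, 1.329450]
step 3: m = 1.119175, f(m) = 0.270147 > 0 → root in [0.908900, 1.119175]
step 4: m = 1.014038, f(m) = 0.070884 > 0 → root in [0.908900, 1.014038]
Midpoint of [0.908900, 1.014038] = 0.961469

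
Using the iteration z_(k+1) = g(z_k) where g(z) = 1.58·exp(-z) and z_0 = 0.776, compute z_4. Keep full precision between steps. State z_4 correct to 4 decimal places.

0.7566

z_1 = g(0.776000) = 0.727184
z_2 = g(0.727184) = 0.763563
z_3 = g(0.763563) = 0.736285
z_4 = g(0.736285) = 0.756646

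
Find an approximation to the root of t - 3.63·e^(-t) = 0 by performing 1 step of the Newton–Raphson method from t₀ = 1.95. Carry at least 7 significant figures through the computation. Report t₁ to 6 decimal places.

f'(t) = 1 + 3.63·e^(-t)
t_0 = 1.950000: f = 1.433545, f' = 1.516455 → t_1 = 1.950000 - (1.433545)/(1.516455) = 1.004673

1.004673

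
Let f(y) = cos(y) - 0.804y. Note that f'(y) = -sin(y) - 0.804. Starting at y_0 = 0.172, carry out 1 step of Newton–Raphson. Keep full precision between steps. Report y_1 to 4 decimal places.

1.0405

y_0 = 0.172000: f = 0.846956, f' = -0.975153 → y_1 = 0.172000 - (0.846956)/(-0.975153) = 1.040537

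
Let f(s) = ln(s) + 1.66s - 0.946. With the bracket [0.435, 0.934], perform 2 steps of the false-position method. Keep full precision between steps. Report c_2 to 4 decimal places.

0.7485

f(0.435000) = -1.056309, f(0.934000) = 0.536161
step 1: c = 0.765994, f(c) = 0.058969 > 0 → new bracket [0.435000, 0.765994]
step 2: c = 0.748493, f(c) = 0.006805 > 0 → new bracket [0.435000, 0.748493]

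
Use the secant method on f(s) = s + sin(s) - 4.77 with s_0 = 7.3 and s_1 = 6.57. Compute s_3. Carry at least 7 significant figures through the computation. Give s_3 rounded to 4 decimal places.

f(s_0) = 3.380437, f(s_1) = 2.082898
s_2 = 6.570000 - (2.082898)·(6.570000 - 7.300000)/(2.082898 - (3.380437)) = 5.398153; f(s_2) = -0.145782
s_3 = 5.398153 - (-0.145782)·(5.398153 - 6.570000)/(-0.145782 - (2.082898)) = 5.474806; f(s_3) = -0.018363

5.4748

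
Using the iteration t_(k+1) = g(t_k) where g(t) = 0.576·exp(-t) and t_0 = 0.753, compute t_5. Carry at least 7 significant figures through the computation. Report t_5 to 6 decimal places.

0.387127

t_1 = g(0.753000) = 0.271268
t_2 = g(0.271268) = 0.439149
t_3 = g(0.439149) = 0.371281
t_4 = g(0.371281) = 0.397354
t_5 = g(0.397354) = 0.387127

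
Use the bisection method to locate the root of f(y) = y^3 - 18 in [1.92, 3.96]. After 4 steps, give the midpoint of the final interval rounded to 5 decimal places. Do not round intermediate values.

f(1.920000) = -10.922112, f(3.960000) = 44.099136 (opposite signs)
step 1: m = 2.940000, f(m) = 7.412184 > 0 → root in [1.920000, 2.940000]
step 2: m = 2.430000, f(m) = -3.651093 < 0 → root in [2.430000, 2.940000]
step 3: m = 2.685000, f(m) = 1.356769 > 0 → root in [2.430000, 2.685000]
step 4: m = 2.557500, f(m) = -1.271888 < 0 → root in [2.557500, 2.685000]
Midpoint of [2.557500, 2.685000] = 2.621250

2.62125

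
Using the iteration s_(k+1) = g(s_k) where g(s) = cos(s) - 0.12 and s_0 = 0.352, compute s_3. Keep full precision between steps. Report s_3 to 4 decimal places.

s_1 = g(0.352000) = 0.818685
s_2 = g(0.818685) = 0.563182
s_3 = g(0.563182) = 0.725561

0.7256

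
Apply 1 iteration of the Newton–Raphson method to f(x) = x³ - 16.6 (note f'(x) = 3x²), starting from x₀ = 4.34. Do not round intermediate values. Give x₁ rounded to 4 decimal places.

x_0 = 4.340000: f = 65.146504, f' = 56.506800 → x_1 = 4.340000 - (65.146504)/(56.506800) = 3.187103

3.1871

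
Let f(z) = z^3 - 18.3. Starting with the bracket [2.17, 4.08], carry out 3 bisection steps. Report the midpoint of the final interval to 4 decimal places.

2.5281

f(2.170000) = -8.081687, f(4.080000) = 49.617312 (opposite signs)
step 1: m = 3.125000, f(m) = 12.217578 > 0 → root in [2.170000, 3.125000]
step 2: m = 2.647500, f(m) = 0.257006 > 0 → root in [2.170000, 2.647500]
step 3: m = 2.408750, f(m) = -4.324248 < 0 → root in [2.408750, 2.647500]
Midpoint of [2.408750, 2.647500] = 2.528125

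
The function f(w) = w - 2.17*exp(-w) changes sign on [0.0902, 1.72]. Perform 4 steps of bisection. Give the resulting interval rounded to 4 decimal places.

f(0.090200) = -1.892634, f(1.720000) = 1.331426 (opposite signs)
step 1: m = 0.905100, f(m) = 0.027332 > 0 → root in [0.090200, 0.905100]
step 2: m = 0.497650, f(m) = -0.821618 < 0 → root in [0.497650, 0.905100]
step 3: m = 0.701375, f(m) = -0.374734 < 0 → root in [0.701375, 0.905100]
step 4: m = 0.803238, f(m) = -0.168655 < 0 → root in [0.803238, 0.905100]

[0.8032, 0.9051]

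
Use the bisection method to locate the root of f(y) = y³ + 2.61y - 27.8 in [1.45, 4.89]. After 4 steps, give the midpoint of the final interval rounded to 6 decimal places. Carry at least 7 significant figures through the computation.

2.847500

f(1.450000) = -20.966875, f(4.890000) = 101.893069 (opposite signs)
step 1: m = 3.170000, f(m) = 12.328713 > 0 → root in [1.450000, 3.170000]
step 2: m = 2.310000, f(m) = -9.444509 < 0 → root in [2.310000, 3.170000]
step 3: m = 2.740000, f(m) = -0.077776 < 0 → root in [2.740000, 3.170000]
step 4: m = 2.955000, f(m) = 5.715684 > 0 → root in [2.740000, 2.955000]
Midpoint of [2.740000, 2.955000] = 2.847500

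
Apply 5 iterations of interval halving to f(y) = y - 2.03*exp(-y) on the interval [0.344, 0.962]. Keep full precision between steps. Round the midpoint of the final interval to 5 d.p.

0.85578

f(0.344000) = -1.095126, f(0.962000) = 0.186280 (opposite signs)
step 1: m = 0.653000, f(m) = -0.403578 < 0 → root in [0.653000, 0.962000]
step 2: m = 0.807500, f(m) = -0.097822 < 0 → root in [0.807500, 0.962000]
step 3: m = 0.884750, f(m) = 0.046731 > 0 → root in [0.807500, 0.884750]
step 4: m = 0.846125, f(m) = -0.024896 < 0 → root in [0.846125, 0.884750]
step 5: m = 0.865437, f(m) = 0.011077 > 0 → root in [0.846125, 0.865437]
Midpoint of [0.846125, 0.865437] = 0.855781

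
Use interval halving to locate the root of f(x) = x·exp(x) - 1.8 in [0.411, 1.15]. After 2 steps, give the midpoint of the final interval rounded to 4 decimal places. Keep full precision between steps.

0.8729

f(0.411000) = -1.180078, f(1.150000) = 1.831922 (opposite signs)
step 1: m = 0.780500, f(m) = -0.096509 < 0 → root in [0.780500, 1.150000]
step 2: m = 0.965250, f(m) = 0.734210 > 0 → root in [0.780500, 0.965250]
Midpoint of [0.780500, 0.965250] = 0.872875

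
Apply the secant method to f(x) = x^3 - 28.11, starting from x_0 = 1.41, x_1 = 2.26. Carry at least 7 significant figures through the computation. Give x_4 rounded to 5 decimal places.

2.99146

f(x_0) = -25.306779, f(x_1) = -16.566824
x_2 = 2.260000 - (-16.566824)·(2.260000 - 1.410000)/(-16.566824 - (-25.306779)) = 3.871198; f(x_2) = 29.904459
x_3 = 3.871198 - (29.904459)·(3.871198 - 2.260000)/(29.904459 - (-16.566824)) = 2.834386; f(x_3) = -5.339277
x_4 = 2.834386 - (-5.339277)·(2.834386 - 3.871198)/(-5.339277 - (29.904459)) = 2.991458; f(x_4) = -1.339968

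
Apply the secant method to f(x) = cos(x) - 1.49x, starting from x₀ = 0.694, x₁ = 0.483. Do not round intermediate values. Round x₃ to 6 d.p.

0.566391

f(x_0) = -0.265366, f(x_1) = 0.165936
x_2 = 0.483000 - (0.165936)·(0.483000 - 0.694000)/(0.165936 - (-0.265366)) = 0.564178; f(x_2) = 0.004402
x_3 = 0.564178 - (0.004402)·(0.564178 - 0.483000)/(0.004402 - (0.165936)) = 0.566391; f(x_3) = -0.000079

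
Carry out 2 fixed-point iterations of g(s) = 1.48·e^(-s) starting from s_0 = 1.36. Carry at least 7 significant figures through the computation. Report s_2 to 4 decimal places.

1.0123

s_1 = g(1.360000) = 0.379858
s_2 = g(0.379858) = 1.012259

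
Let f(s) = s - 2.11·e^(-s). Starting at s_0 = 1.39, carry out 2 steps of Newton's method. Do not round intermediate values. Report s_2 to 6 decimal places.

0.876747

f'(s) = 1 + 2.11·e^(-s)
s_0 = 1.390000: f = 0.864451, f' = 1.525549 → s_1 = 1.390000 - (0.864451)/(1.525549) = 0.823351
s_1 = 0.823351: f = -0.102851, f' = 1.926202 → s_2 = 0.823351 - (-0.102851)/(1.926202) = 0.876747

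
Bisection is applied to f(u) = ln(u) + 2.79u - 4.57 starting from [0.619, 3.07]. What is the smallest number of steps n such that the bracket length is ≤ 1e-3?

12

Initial width b − a = 3.07 − 0.619 = 2.451000.
After n steps the width is (b−a)/2^n; need (b−a)/2^n ≤ 1e-3.
So n ≥ log₂(2.451000/1e-3) = log₂(2451.0000) ≈ 11.2592.
Hence n = 12.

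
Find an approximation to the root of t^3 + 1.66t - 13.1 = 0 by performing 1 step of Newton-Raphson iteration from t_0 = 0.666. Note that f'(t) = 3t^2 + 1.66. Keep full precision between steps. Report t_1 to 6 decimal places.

4.577846

Newton update: t ← t − f(t)/f'(t).
t_0 = 0.666000: f = -11.699032, f' = 2.990668 → t_1 = 0.666000 - (-11.699032)/(2.990668) = 4.577846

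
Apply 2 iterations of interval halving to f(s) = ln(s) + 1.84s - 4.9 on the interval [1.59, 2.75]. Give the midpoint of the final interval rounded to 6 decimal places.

f(1.590000) = -1.510666, f(2.750000) = 1.171601 (opposite signs)
step 1: m = 2.170000, f(m) = -0.132473 < 0 → root in [2.170000, 2.750000]
step 2: m = 2.460000, f(m) = 0.526561 > 0 → root in [2.170000, 2.460000]
Midpoint of [2.170000, 2.460000] = 2.315000

2.315000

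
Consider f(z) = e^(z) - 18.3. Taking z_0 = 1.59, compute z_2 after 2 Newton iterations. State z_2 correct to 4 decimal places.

3.5648

f'(z) = e^(z)
z_0 = 1.590000: f = -13.396251, f' = 4.903749 → z_1 = 1.590000 - (-13.396251)/(4.903749) = 4.321839
z_1 = 4.321839: f = 57.027004, f' = 75.327004 → z_2 = 4.321839 - (57.027004)/(75.327004) = 3.564779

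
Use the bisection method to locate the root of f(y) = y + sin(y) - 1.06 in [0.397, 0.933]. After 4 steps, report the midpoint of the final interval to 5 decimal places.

f(0.397000) = -0.276347, f(0.933000) = 0.676410 (opposite signs)
step 1: m = 0.665000, f(m) = 0.222059 > 0 → root in [0.397000, 0.665000]
step 2: m = 0.531000, f(m) = -0.022604 < 0 → root in [0.531000, 0.665000]
step 3: m = 0.598000, f(m) = 0.100991 > 0 → root in [0.531000, 0.598000]
step 4: m = 0.564500, f(m) = 0.039493 > 0 → root in [0.531000, 0.564500]
Midpoint of [0.531000, 0.564500] = 0.547750

0.54775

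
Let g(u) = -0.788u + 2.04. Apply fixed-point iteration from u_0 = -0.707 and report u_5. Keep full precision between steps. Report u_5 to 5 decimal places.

1.70240

u_1 = g(-0.707000) = 2.597116
u_2 = g(2.597116) = -0.006527
u_3 = g(-0.006527) = 2.045144
u_4 = g(2.045144) = 0.428427
u_5 = g(0.428427) = 1.702400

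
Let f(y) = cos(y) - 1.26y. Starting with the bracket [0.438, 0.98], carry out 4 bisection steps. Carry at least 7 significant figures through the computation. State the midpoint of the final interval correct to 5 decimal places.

f(0.438000) = 0.353722, f(0.980000) = -0.677777 (opposite signs)
step 1: m = 0.709000, f(m) = -0.134327 < 0 → root in [0.438000, 0.709000]
step 2: m = 0.573500, f(m) = 0.117397 > 0 → root in [0.573500, 0.709000]
step 3: m = 0.641250, f(m) = -0.006626 < 0 → root in [0.573500, 0.641250]
step 4: m = 0.607375, f(m) = 0.055856 > 0 → root in [0.607375, 0.641250]
Midpoint of [0.607375, 0.641250] = 0.624313

0.62431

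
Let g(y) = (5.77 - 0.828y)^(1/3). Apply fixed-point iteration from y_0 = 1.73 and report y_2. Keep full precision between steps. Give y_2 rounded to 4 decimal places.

y_1 = g(1.730000) = 1.630854
y_2 = g(1.630854) = 1.641079

1.6411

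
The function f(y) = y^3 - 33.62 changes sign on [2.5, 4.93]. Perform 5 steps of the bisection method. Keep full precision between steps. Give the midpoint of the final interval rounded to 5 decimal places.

f(2.500000) = -17.995000, f(4.930000) = 86.203157 (opposite signs)
step 1: m = 3.715000, f(m) = 17.651551 > 0 → root in [2.500000, 3.715000]
step 2: m = 3.107500, f(m) = -3.612251 < 0 → root in [3.107500, 3.715000]
step 3: m = 3.411250, f(m) = 6.075442 > 0 → root in [3.107500, 3.411250]
step 4: m = 3.259375, f(m) = 1.006053 > 0 → root in [3.107500, 3.259375]
step 5: m = 3.183438, f(m) = -1.358171 < 0 → root in [3.183438, 3.259375]
Midpoint of [3.183438, 3.259375] = 3.221406

3.22141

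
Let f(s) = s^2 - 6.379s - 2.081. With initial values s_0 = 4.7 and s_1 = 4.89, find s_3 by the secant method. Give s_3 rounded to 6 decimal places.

Secant update: s_(k+1) = s_k − f(s_k)·(s_k − s_(k-1))/(f(s_k) − f(s_(k-1))).
f(s_0) = -9.972300, f(s_1) = -9.362210
s_2 = 4.890000 - (-9.362210)·(4.890000 - 4.700000)/(-9.362210 - (-9.972300)) = 7.805668; f(s_2) = 9.055097
s_3 = 7.805668 - (9.055097)·(7.805668 - 4.890000)/(9.055097 - (-9.362210)) = 6.372144; f(s_3) = -2.124689

6.372144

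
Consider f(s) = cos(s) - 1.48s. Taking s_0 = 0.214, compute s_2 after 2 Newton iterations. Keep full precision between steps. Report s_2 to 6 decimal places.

0.569408

f'(s) = -sin(s) - 1.48
s_0 = 0.214000: f = 0.660469, f' = -1.692370 → s_1 = 0.214000 - (0.660469)/(-1.692370) = 0.604263
s_1 = 0.604263: f = -0.071388, f' = -2.048156 → s_2 = 0.604263 - (-0.071388)/(-2.048156) = 0.569408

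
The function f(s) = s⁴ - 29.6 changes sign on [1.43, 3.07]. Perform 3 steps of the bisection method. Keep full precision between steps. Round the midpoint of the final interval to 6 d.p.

2.352500

f(1.430000) = -25.418384, f(3.070000) = 59.228740 (opposite signs)
step 1: m = 2.250000, f(m) = -3.971094 < 0 → root in [2.250000, 3.070000]
step 2: m = 2.660000, f(m) = 20.464115 > 0 → root in [2.250000, 2.660000]
step 3: m = 2.455000, f(m) = 6.725030 > 0 → root in [2.250000, 2.455000]
Midpoint of [2.250000, 2.455000] = 2.352500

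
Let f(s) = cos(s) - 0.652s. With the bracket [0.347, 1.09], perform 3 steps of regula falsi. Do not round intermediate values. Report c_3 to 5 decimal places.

False-position update: c = (a·f(b) − b·f(a))/(f(b) − f(a)); replace the endpoint whose sign matches f(c).
f(0.347000) = 0.714153, f(1.090000) = -0.248195
step 1: c = 0.898376, f(c) = 0.037140 > 0 → new bracket [0.898376, 1.090000]
step 2: c = 0.923318, f(c) = 0.001173 > 0 → new bracket [0.923318, 1.090000]
step 3: c = 0.924103, f(c) = 0.000036 > 0 → new bracket [0.924103, 1.090000]

0.92410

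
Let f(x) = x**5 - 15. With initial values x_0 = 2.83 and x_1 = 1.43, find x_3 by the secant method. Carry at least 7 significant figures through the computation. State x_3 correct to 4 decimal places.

f(x_0) = 166.523216, f(x_1) = -9.020289
x_2 = 1.430000 - (-9.020289)·(1.430000 - 2.830000)/(-9.020289 - (166.523216)) = 1.501939; f(x_2) = -7.357045
x_3 = 1.501939 - (-7.357045)·(1.501939 - 1.430000)/(-7.357045 - (-9.020289)) = 1.820147; f(x_3) = 4.977088

1.8201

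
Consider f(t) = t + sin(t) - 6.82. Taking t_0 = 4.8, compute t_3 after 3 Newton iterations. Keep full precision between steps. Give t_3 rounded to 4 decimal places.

f'(t) = 1 + cos(t)
t_0 = 4.800000: f = -3.016165, f' = 1.087499 → t_1 = 4.800000 - (-3.016165)/(1.087499) = 7.573487
t_1 = 7.573487: f = 1.714406, f' = 1.276831 → t_2 = 7.573487 - (1.714406)/(1.276831) = 6.230783
t_2 = 6.230783: f = -0.641595, f' = 1.998627 → t_3 = 6.230783 - (-0.641595)/(1.998627) = 6.551801

6.5518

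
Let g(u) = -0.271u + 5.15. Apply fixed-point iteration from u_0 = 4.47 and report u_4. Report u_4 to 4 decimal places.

u_1 = g(4.470000) = 3.938630
u_2 = g(3.938630) = 4.082631
u_3 = g(4.082631) = 4.043607
u_4 = g(4.043607) = 4.054183

4.0542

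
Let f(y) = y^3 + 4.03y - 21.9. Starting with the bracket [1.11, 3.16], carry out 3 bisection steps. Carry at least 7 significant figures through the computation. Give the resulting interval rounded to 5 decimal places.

[2.13500, 2.39125]

f(1.110000) = -16.059069, f(3.160000) = 22.389296 (opposite signs)
step 1: m = 2.135000, f(m) = -3.564140 < 0 → root in [2.135000, 3.160000]
step 2: m = 2.647500, f(m) = 7.326431 > 0 → root in [2.135000, 2.647500]
step 3: m = 2.391250, f(m) = 1.410088 > 0 → root in [2.135000, 2.391250]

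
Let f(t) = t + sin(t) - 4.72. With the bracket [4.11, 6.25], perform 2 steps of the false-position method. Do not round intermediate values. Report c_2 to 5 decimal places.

5.41641

False-position update: c = (a·f(b) − b·f(a))/(f(b) − f(a)); replace the endpoint whose sign matches f(c).
f(4.110000) = -1.433984, f(6.250000) = 1.496821
step 1: c = 5.157059, f(c) = -0.465693 < 0 → new bracket [5.157059, 6.250000]
step 2: c = 5.416408, f(c) = -0.065839 < 0 → new bracket [5.416408, 6.250000]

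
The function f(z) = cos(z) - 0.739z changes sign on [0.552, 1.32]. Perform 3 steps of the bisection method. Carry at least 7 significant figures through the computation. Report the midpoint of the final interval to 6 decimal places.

0.888000

f(0.552000) = 0.443549, f(1.320000) = -0.727305 (opposite signs)
step 1: m = 0.936000, f(m) = -0.098690 < 0 → root in [0.552000, 0.936000]
step 2: m = 0.744000, f(m) = 0.185950 > 0 → root in [0.744000, 0.936000]
step 3: m = 0.840000, f(m) = 0.046703 > 0 → root in [0.840000, 0.936000]
Midpoint of [0.840000, 0.936000] = 0.888000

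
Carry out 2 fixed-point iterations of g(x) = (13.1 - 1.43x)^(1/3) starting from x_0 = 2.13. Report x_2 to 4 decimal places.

2.1554

x_1 = g(2.130000) = 2.158313
x_2 = g(2.158313) = 2.155412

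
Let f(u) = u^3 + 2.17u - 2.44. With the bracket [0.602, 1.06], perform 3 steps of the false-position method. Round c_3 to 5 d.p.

f(0.602000) = -0.915493, f(1.060000) = 1.051216
step 1: c = 0.815197, f(c) = -0.129288 < 0 → new bracket [0.815197, 1.060000]
step 2: c = 0.842007, f(c) = -0.015881 < 0 → new bracket [0.842007, 1.060000]
step 3: c = 0.845252, f(c) = -0.001914 < 0 → new bracket [0.845252, 1.060000]

0.84525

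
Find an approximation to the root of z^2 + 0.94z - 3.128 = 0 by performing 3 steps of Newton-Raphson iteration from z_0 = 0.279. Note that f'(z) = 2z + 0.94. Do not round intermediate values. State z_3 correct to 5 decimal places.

1.36349

Newton update: z ← z − f(z)/f'(z).
z_0 = 0.279000: f = -2.787899, f' = 1.498000 → z_1 = 0.279000 - (-2.787899)/(1.498000) = 2.140081
z_1 = 2.140081: f = 3.463622, f' = 5.220162 → z_2 = 2.140081 - (3.463622)/(5.220162) = 1.476572
z_2 = 1.476572: f = 0.440244, f' = 3.893145 → z_3 = 1.476572 - (0.440244)/(3.893145) = 1.363491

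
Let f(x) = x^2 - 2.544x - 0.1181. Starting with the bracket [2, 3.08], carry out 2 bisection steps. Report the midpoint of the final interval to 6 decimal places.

2.675000

f(2.000000) = -1.206100, f(3.080000) = 1.532780 (opposite signs)
step 1: m = 2.540000, f(m) = -0.128260 < 0 → root in [2.540000, 3.080000]
step 2: m = 2.810000, f(m) = 0.629360 > 0 → root in [2.540000, 2.810000]
Midpoint of [2.540000, 2.810000] = 2.675000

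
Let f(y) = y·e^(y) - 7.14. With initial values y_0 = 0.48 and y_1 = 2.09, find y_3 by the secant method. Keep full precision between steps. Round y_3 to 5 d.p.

1.38537

f(y_0) = -6.364284, f(y_1) = 9.757473
y_2 = 2.090000 - (9.757473)·(2.090000 - 0.480000)/(9.757473 - (-6.364284)) = 1.115570; f(y_2) = -3.736056
y_3 = 1.115570 - (-3.736056)·(1.115570 - 2.090000)/(-3.736056 - (9.757473)) = 1.385368; f(y_3) = -1.603663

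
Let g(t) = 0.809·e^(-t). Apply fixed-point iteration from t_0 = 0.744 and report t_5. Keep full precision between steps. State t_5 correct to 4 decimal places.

0.4870

t_1 = g(0.744000) = 0.384444
t_2 = g(0.384444) = 0.550791
t_3 = g(0.550791) = 0.466384
t_4 = g(0.466384) = 0.507459
t_5 = g(0.507459) = 0.487037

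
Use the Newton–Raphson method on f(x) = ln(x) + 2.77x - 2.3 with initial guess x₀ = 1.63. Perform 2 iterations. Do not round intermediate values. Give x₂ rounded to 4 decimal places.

f'(x) = 1/x + 2.77
x_0 = 1.630000: f = 2.703680, f' = 3.383497 → x_1 = 1.630000 - (2.703680)/(3.383497) = 0.830921
x_1 = 0.830921: f = -0.183568, f' = 3.973483 → x_2 = 0.830921 - (-0.183568)/(3.973483) = 0.877120

0.8771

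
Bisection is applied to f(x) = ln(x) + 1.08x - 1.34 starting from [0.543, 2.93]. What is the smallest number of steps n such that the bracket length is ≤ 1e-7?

25

Initial width b − a = 2.93 − 0.543 = 2.387000.
After n steps the width is (b−a)/2^n; need (b−a)/2^n ≤ 1e-7.
So n ≥ log₂(2.387000/1e-7) = log₂(23870000.0000) ≈ 24.5087.
Hence n = 25.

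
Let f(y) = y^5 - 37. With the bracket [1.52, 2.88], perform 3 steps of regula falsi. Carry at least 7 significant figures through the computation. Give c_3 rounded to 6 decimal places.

1.947467

False-position update: c = (a·f(b) − b·f(a))/(f(b) − f(a)); replace the endpoint whose sign matches f(c).
f(1.520000) = -28.886319, f(2.880000) = 161.135566
step 1: c = 1.726741, f(c) = -21.649005 < 0 → new bracket [1.726741, 2.880000]
step 2: c = 1.863333, f(c) = -14.537773 < 0 → new bracket [1.863333, 2.880000]
step 3: c = 1.947467, f(c) = -8.987573 < 0 → new bracket [1.947467, 2.880000]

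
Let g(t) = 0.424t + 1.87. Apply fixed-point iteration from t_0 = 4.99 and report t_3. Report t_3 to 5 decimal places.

t_1 = g(4.990000) = 3.985760
t_2 = g(3.985760) = 3.559962
t_3 = g(3.559962) = 3.379424

3.37942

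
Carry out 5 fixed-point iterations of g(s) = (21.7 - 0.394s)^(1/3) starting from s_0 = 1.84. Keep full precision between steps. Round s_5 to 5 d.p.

2.74216

s_1 = g(1.840000) = 2.757831
s_2 = g(2.757831) = 2.741890
s_3 = g(2.741890) = 2.742168
s_4 = g(2.742168) = 2.742163
s_5 = g(2.742163) = 2.742163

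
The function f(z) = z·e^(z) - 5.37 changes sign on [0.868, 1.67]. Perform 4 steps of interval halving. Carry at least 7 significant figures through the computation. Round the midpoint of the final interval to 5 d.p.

f(0.868000) = -3.302301, f(1.670000) = 3.501320 (opposite signs)
step 1: m = 1.269000, f(m) = -0.855795 < 0 → root in [1.269000, 1.670000]
step 2: m = 1.469500, f(m) = 1.018006 > 0 → root in [1.269000, 1.469500]
step 3: m = 1.369250, f(m) = 0.014439 > 0 → root in [1.269000, 1.369250]
step 4: m = 1.319125, f(m) = -0.436278 < 0 → root in [1.319125, 1.369250]
Midpoint of [1.319125, 1.369250] = 1.344188

1.34419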